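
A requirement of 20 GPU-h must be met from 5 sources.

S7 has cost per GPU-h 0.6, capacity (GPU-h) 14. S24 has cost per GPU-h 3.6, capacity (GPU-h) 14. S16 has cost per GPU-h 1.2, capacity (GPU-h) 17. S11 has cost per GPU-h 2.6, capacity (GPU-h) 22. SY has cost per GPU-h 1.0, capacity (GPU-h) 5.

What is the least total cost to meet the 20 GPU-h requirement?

Cheapest first:
S7 at 0.6: take all 14 GPU-h → 6 still needed.
SY (1.0): use full 5 → 1 GPU-h to go.
S16 at 1.2: take 1 of its 17 → requirement met.
S11, S24: unused.
Cost = 14×0.6 + 5×1.0 + 1×1.2 = 14.6.

14.6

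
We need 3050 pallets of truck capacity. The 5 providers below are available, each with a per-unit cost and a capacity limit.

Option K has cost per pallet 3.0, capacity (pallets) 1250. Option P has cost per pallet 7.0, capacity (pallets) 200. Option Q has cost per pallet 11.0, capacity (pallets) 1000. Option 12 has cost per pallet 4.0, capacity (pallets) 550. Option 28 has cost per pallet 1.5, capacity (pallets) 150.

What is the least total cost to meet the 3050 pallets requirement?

17475

Fill from the cheapest provider first.
Option 28 (1.5): use full 150 ; 2900 pallets to go.
Option K at 3.0: take all 1250 pallets ; 1650 still needed.
Take 550 from Option 12 at 4.0 ; need 1100 more.
Take 200 from Option P at 7.0 ; need 900 more.
Option Q (11.0): take the remaining 900 ; done.
Cost = 150×1.5 + 1250×3.0 + 550×4.0 + 200×7.0 + 900×11.0 = 17475.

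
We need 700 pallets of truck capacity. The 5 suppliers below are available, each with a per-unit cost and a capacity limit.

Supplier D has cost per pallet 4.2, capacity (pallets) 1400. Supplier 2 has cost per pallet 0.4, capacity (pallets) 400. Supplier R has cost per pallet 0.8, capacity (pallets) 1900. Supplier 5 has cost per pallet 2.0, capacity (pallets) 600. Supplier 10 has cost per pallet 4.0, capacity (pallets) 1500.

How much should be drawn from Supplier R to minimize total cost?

300

Cheapest first:
Supplier 2 (0.4): use full 400 — 300 pallets to go.
Take 300 from Supplier R at 0.8 to finish.
Supplier 5, Supplier 10, Supplier D: unused.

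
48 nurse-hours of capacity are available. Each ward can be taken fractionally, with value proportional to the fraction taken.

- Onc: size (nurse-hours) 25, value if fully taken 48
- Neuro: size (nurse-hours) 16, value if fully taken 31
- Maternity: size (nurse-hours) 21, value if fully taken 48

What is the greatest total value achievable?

100.12

Rank by value-to-size ratio: Maternity 48/21≈2.29, Neuro 31/16≈1.94, Onc 48/25≈1.92.
All 21 nurse-hours of Maternity fit (value 48) ; 27 remain.
All 16 nurse-hours of Neuro fit (value 31) ; 11 remain.
Fill the last 11 nurse-hours with part of Onc: 11/25 of it earns 21.12.
Total value = 100.12.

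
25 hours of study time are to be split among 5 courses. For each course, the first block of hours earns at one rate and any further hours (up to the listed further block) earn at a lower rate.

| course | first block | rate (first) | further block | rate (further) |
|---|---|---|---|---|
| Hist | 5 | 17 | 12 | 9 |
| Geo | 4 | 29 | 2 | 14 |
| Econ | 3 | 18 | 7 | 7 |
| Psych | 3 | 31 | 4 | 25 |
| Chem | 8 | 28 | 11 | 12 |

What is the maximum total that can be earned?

638

Rank every tier by rate: Psych/first 31 > Geo/first 29 > Chem/first 28 > Psych/second 25 > Econ/first 18 > Hist/first 17 > Geo/second 14 > Chem/second 12 > Hist/second 9 > Econ/second 7.
Psych/first (31): +3 → 22 left.
Geo first at 29: fill all 4 → 18 left.
Chem/first (28): +8 → 10 left.
Psych second at 25: fill all 4 → 6 left.
Econ first at 18: fill all 3 → 3 left.
3 remain; put them into Hist first at 17.
Total = 31×3 + 29×4 + 28×8 + 25×4 + 18×3 + 17×3 = 638.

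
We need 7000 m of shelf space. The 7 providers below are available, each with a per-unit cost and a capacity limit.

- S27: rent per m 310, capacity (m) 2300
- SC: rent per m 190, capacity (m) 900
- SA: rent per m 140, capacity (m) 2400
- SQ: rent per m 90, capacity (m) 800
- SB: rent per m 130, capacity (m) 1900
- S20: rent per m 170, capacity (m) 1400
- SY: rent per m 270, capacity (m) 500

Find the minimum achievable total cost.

988000

Cheapest first:
Take 800 from SQ at 90 — need 6200 more.
Take 1900 from SB at 130 — need 4300 more.
SA at 140: take all 2400 m — 1900 still needed.
S20 (170): use full 1400 — 500 m to go.
Take 500 from SC at 190 to finish.
SY, S27: unused.
Cost = 800×90 + 1900×130 + 2400×140 + 1400×170 + 500×190 = 988000.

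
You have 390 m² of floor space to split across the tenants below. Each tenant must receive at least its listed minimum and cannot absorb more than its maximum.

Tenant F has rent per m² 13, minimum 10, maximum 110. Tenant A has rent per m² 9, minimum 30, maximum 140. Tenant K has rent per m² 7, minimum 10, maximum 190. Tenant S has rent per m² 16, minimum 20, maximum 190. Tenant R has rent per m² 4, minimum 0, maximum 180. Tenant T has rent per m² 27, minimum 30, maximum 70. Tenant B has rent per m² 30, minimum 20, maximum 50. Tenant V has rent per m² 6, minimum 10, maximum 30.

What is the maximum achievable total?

7220

Meeting every minimum uses 10+30+10+20+0+30+20+10 = 130 m², leaving 260.
Rank by rent per m²: Tenant B 30 > Tenant T 27 > Tenant S 16 > Tenant F 13 > Tenant A 9 > Tenant K 7 > Tenant V 6 > Tenant R 4.
Tenant B: +30 to 50 (cap) → 230 left.
Give Tenant T 40 more to hit its cap of 70 → 190 left.
Tenant S: +170 to 190 (cap) → 20 left.
Tenant F: +20 (room for 100) → 30. Pool exhausted.
Total = 13×30 + 9×30 + 7×10 + 16×190 + 27×70 + 30×50 + 6×10 = 7220.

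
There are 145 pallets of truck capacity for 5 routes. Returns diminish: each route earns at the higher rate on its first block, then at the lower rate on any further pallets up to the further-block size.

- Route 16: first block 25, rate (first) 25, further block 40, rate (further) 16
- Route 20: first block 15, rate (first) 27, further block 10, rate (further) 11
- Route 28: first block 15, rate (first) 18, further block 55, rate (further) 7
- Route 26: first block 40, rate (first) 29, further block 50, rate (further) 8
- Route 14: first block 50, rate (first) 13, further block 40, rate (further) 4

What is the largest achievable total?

3230

Order all 10 blocks by rate: Route 26/first 29 > Route 20/first 27 > Route 16/first 25 > Route 28/first 18 > Route 16/second 16 > Route 14/first 13 > Route 20/second 11 > Route 26/second 8 > Route 28/second 7 > Route 14/second 4.
Route 26 first at 29: fill all 40 — 105 left.
Fill Route 20 first block (15 at 27) — 90 left.
Route 16/first (25): +25 — 65 left.
Route 28 first at 18: fill all 15 — 50 left.
Route 16/second (16): +40 — 10 left.
Route 14/first: +10 of 50 at 13; pool empty.
Total = 29×40 + 27×15 + 25×25 + 18×15 + 16×40 + 13×10 = 3230.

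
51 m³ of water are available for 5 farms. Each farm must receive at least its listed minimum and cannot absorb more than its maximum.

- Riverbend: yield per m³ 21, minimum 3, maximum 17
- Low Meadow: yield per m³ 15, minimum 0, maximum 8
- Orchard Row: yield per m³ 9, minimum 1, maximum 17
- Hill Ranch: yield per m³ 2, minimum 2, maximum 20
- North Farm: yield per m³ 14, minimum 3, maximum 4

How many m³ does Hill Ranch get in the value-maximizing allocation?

Meeting every minimum uses 3+0+1+2+3 = 9 m³, leaving 42.
Rank by yield per m³: Riverbend 21 > Low Meadow 15 > North Farm 14 > Orchard Row 9 > Hill Ranch 2.
Riverbend: +14 to 17 (cap) ; 28 left.
Give Low Meadow 8 more to hit its cap of 8 ; 20 left.
Give North Farm 1 more to hit its cap of 4 ; 19 left.
Orchard Row: +16 to 17 (cap) ; 3 left.
Only 3 left; Hill Ranch takes them to reach 5.

5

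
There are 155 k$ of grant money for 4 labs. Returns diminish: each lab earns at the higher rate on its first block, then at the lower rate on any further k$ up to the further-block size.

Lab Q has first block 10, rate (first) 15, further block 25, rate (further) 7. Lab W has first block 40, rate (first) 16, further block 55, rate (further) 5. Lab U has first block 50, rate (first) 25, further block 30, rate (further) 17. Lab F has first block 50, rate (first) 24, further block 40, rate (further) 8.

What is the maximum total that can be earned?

Order all 8 blocks by rate: Lab U/T1 25 > Lab F/T1 24 > Lab U/T2 17 > Lab W/T1 16 > Lab Q/T1 15 > Lab F/T2 8 > Lab Q/T2 7 > Lab W/T2 5.
Lab U T1 at 25: fill all 50 — 105 left.
Lab F T1 at 24: fill all 50 — 55 left.
Lab U/T2 (17): +30 — 25 left.
25 remain; put them into Lab W T1 at 16.
Total = 25×50 + 24×50 + 17×30 + 16×25 = 3360.

3360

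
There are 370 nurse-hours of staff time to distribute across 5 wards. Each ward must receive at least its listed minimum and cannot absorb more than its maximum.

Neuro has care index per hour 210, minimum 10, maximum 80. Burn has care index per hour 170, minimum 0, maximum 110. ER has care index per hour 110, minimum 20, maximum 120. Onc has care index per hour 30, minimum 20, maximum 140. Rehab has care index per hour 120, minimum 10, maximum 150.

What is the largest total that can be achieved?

Meeting every minimum uses 10+0+20+20+10 = 60 nurse-hours, leaving 310.
Rank by care index per hour: Neuro 210 > Burn 170 > Rehab 120 > ER 110 > Onc 30.
Neuro: +70 to 80 (cap) ; 240 left.
Give Burn 110 more to hit its cap of 110 ; 130 left.
Only 130 left; Rehab takes them to reach 140.
Total = 210×80 + 170×110 + 110×20 + 30×20 + 120×140 = 55100.

55100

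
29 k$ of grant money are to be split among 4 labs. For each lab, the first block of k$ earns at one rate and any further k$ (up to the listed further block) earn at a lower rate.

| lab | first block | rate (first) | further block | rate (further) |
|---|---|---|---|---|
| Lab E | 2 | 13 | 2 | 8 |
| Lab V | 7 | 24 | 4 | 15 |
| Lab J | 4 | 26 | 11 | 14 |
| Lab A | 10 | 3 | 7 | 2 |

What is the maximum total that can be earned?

Treat each block as its own option and order by rate: Lab J/T1 26 > Lab V/T1 24 > Lab V/T2 15 > Lab J/T2 14 > Lab E/T1 13 > Lab E/T2 8 > Lab A/T1 3 > Lab A/T2 2.
Lab J/T1 (26): +4 — 25 left.
Fill Lab V T1 block (7 at 24) — 18 left.
Fill Lab V T2 block (4 at 15) — 14 left.
Lab J/T2 (14): +11 — 3 left.
Lab E T1 at 13: fill all 2 — 1 left.
Lab E/T2: +1 of 2 at 8; pool empty.
Total = 26×4 + 24×7 + 15×4 + 14×11 + 13×2 + 8×1 = 520.

520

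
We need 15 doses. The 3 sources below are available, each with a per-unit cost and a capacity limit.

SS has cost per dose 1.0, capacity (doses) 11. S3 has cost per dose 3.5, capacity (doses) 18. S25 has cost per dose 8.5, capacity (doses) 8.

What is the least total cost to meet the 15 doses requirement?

Fill from the cheapest source first.
SS at 1.0: take all 11 doses → 4 still needed.
Take 4 from S3 at 3.5 to finish.
S25: unused.
Cost = 11×1.0 + 4×3.5 = 25.

25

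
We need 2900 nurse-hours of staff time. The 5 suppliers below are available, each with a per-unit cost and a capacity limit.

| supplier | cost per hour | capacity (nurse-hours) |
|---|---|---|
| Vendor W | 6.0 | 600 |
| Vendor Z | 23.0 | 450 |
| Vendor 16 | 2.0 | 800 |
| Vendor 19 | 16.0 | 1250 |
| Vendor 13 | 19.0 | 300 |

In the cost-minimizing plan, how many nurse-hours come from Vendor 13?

250

Use suppliers in increasing cost order.
Vendor 16 (2.0): use full 800 ; 2100 nurse-hours to go.
Take 600 from Vendor W at 6.0 ; need 1500 more.
Take 1250 from Vendor 19 at 16.0 ; need 250 more.
Vendor 13 (19.0): take the remaining 250 ; done.
Vendor Z: unused.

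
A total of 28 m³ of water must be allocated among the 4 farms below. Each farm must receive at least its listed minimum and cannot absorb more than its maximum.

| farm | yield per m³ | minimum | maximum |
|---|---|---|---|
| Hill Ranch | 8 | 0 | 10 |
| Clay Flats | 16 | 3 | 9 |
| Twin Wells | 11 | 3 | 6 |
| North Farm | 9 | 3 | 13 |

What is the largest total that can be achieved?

Meeting every minimum uses 0+3+3+3 = 9 m³, leaving 19.
Order the farms by yield per m³: Clay Flats 16 > Twin Wells 11 > North Farm 9 > Hill Ranch 8.
Give Clay Flats 6 more to hit its cap of 9 ; 13 left.
Twin Wells: +3 to 6 (cap) ; 10 left.
North Farm takes 10 more to reach its cap of 13 ; 0 left.
Total = 16×9 + 11×6 + 9×13 = 327.

327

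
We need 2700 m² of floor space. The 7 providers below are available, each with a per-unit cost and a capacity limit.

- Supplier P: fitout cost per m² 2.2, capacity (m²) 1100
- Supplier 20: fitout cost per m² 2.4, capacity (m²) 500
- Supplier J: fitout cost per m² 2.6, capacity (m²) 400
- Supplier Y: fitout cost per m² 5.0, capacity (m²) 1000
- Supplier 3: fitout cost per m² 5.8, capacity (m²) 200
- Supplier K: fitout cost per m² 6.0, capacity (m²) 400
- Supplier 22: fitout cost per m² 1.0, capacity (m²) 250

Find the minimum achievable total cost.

Fill from the cheapest provider first.
Supplier 22 at 1.0: take all 250 m² → 2450 still needed.
Supplier P (2.2): use full 1100 → 1350 m² to go.
Supplier 20 (2.4): use full 500 → 850 m² to go.
Supplier J at 2.6: take all 400 m² → 450 still needed.
Supplier Y at 5.0: take 450 of its 1000 → requirement met.
Supplier 3, Supplier K: unused.
Cost = 250×1.0 + 1100×2.2 + 500×2.4 + 400×2.6 + 450×5.0 = 7160.

7160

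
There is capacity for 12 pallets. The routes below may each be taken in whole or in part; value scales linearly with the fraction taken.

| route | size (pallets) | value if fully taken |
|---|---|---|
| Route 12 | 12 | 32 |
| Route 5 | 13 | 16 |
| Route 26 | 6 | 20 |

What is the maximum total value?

Best value per unit of size first: Route 26 20/6≈3.33, Route 12 32/12≈2.67, Route 5 16/13≈1.23.
Take all of Route 26 (6 pallets, value 20) ; 6 pallets left.
Only 6 pallets remain; take 6/12 of Route 12 for value 32×6/12 = 16.
Total value = 36.

36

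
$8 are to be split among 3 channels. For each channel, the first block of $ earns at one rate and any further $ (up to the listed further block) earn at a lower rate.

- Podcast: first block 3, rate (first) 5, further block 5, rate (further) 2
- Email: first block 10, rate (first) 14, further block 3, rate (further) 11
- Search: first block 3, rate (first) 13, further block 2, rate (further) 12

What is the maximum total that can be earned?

112

Treat each block as its own option and order by rate: Email/first 14 > Search/first 13 > Search/second 12 > Email/second 11 > Podcast/first 5 > Podcast/second 2.
8 remain; put them into Email first at 14.
Total = 14×8 = 112.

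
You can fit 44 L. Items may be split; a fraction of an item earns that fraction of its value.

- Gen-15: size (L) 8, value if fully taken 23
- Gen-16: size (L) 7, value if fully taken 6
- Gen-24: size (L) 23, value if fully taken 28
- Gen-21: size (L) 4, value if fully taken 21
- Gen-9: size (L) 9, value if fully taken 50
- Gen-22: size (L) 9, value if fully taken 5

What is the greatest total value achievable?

122

Rank by value-to-size ratio: Gen-9 50/9≈5.56, Gen-21 21/4≈5.25, Gen-15 23/8≈2.88, Gen-24 28/23≈1.22, Gen-16 6/7≈0.857, Gen-22 5/9≈0.556.
All 9 L of Gen-9 fit (value 50) — 35 remain.
Gen-21: take in full, 4 L for value 21 — 31 left.
Gen-15: take in full, 8 L for value 23 — 23 left.
Gen-24: take in full, 23 L for value 28 — 0 left.
Total value = 122.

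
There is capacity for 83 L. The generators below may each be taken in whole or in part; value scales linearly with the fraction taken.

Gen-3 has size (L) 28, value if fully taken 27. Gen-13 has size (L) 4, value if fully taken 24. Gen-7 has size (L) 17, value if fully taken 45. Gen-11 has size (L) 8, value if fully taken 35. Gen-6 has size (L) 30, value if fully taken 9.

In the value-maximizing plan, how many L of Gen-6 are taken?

26

Sort by value density: Gen-13 24/4≈6, Gen-11 35/8≈4.38, Gen-7 45/17≈2.65, Gen-3 27/28≈0.964, Gen-6 9/30≈0.3.
Gen-13: take in full, 4 L for value 24 — 79 left.
Gen-11: take in full, 8 L for value 35 — 71 left.
All 17 L of Gen-7 fit (value 45) — 54 remain.
Take all of Gen-3 (28 L, value 27) — 26 L left.
Only 26 L remain; take 26/30 of Gen-6 for value 9×26/30 = 7.8.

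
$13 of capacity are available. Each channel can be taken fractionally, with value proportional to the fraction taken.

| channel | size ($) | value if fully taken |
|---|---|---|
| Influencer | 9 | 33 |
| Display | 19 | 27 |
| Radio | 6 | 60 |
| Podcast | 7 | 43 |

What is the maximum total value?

103

Sort by value density: Radio 60/6≈10, Podcast 43/7≈6.14, Influencer 33/9≈3.67, Display 27/19≈1.42.
Radio: take in full, 6 $ for value 60 — 7 left.
All 7 $ of Podcast fit (value 43) — 0 remain.
Total value = 103.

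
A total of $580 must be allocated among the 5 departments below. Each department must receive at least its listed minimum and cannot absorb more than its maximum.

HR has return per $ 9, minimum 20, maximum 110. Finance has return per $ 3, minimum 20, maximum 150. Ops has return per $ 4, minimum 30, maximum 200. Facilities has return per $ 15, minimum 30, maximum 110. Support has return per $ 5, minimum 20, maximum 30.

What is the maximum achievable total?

3980

Meeting every minimum uses 20+20+30+30+20 = 120 $, leaving 460.
Highest return per $ first: Facilities 15 > HR 9 > Support 5 > Ops 4 > Finance 3.
Facilities takes 80 more to reach its cap of 110 → 380 left.
HR takes 90 more to reach its cap of 110 → 290 left.
Support takes 10 more to reach its cap of 30 → 280 left.
Ops takes 170 more to reach its cap of 200 → 110 left.
Finance has room for 130 more but only 110 remain, so it gets 130.
Total = 9×110 + 3×130 + 4×200 + 15×110 + 5×30 = 3980.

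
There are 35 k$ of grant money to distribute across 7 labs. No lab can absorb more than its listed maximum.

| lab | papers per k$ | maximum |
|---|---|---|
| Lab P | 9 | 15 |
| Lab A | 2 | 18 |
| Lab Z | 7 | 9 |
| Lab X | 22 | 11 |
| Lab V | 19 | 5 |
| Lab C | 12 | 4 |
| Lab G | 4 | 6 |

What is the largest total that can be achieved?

Rank by papers per k$: Lab X 22 > Lab V 19 > Lab C 12 > Lab P 9 > Lab Z 7 > Lab G 4 > Lab A 2.
Lab X takes 11 to reach its cap of 11 ; 24 left.
Give Lab V 5 to hit its cap of 5 ; 19 left.
Give Lab C 4 to hit its cap of 4 ; 15 left.
Lab P: +15 to 15 (cap) ; 0 left.
Total = 9×15 + 22×11 + 19×5 + 12×4 = 520.

520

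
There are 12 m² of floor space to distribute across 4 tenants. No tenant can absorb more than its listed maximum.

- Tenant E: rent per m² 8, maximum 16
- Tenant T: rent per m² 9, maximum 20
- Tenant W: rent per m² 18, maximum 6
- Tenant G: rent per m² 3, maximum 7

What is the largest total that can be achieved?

162

Rank by rent per m²: Tenant W 18 > Tenant T 9 > Tenant E 8 > Tenant G 3.
Tenant W takes 6 to reach its cap of 6 ; 6 left.
Only 6 left; Tenant T takes them to reach 6.
Total = 9×6 + 18×6 = 162.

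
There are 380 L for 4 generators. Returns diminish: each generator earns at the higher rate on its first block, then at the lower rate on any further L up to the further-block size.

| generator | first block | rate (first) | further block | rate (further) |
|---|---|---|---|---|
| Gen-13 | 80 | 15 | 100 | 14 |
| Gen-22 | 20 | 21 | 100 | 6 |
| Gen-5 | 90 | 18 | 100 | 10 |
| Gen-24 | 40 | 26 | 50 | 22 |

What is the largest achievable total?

Treat each block as its own option and order by rate: Gen-24/T1 26 > Gen-24/T2 22 > Gen-22/T1 21 > Gen-5/T1 18 > Gen-13/T1 15 > Gen-13/T2 14 > Gen-5/T2 10 > Gen-22/T2 6.
Gen-24 T1 at 26: fill all 40 ; 340 left.
Fill Gen-24 T2 block (50 at 22) ; 290 left.
Gen-22/T1 (21): +20 ; 270 left.
Gen-5/T1 (18): +90 ; 180 left.
Gen-13/T1 (15): +80 ; 100 left.
Gen-13/T2 (14): +100 ; 0 left.
Total = 26×40 + 22×50 + 21×20 + 18×90 + 15×80 + 14×100 = 6780.

6780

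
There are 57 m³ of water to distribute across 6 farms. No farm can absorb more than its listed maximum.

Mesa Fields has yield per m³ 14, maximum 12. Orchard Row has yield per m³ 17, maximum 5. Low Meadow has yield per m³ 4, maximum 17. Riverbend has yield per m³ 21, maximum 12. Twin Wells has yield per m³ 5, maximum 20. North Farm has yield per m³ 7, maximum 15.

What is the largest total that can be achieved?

675

Highest yield per m³ first: Riverbend 21 > Orchard Row 17 > Mesa Fields 14 > North Farm 7 > Twin Wells 5 > Low Meadow 4.
Riverbend takes 12 to reach its cap of 12 — 45 left.
Orchard Row takes 5 to reach its cap of 5 — 40 left.
Mesa Fields: +12 to 12 (cap) — 28 left.
North Farm: +15 to 15 (cap) — 13 left.
Twin Wells has room for 20 but only 13 remain, so it gets 13.
Total = 14×12 + 17×5 + 21×12 + 5×13 + 7×15 = 675.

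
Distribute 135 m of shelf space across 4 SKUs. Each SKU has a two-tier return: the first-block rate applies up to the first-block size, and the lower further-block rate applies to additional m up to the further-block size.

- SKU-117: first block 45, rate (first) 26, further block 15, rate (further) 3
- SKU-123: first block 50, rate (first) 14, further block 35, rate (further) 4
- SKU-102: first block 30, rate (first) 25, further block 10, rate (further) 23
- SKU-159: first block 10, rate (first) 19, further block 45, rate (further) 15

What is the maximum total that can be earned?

Order all 8 blocks by rate: SKU-117/first 26 > SKU-102/first 25 > SKU-102/second 23 > SKU-159/first 19 > SKU-159/second 15 > SKU-123/first 14 > SKU-123/second 4 > SKU-117/second 3.
Fill SKU-117 first block (45 at 26) ; 90 left.
Fill SKU-102 first block (30 at 25) ; 60 left.
SKU-102/second (23): +10 ; 50 left.
SKU-159/first (19): +10 ; 40 left.
40 remain; put them into SKU-159 second at 15.
Total = 26×45 + 25×30 + 23×10 + 19×10 + 15×40 = 2940.

2940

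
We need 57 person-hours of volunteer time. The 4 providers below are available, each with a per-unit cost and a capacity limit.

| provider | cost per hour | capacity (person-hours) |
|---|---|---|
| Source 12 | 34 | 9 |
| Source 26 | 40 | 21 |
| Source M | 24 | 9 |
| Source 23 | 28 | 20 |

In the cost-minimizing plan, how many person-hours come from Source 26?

19

Fill from the cheapest provider first.
Source M at 24: take all 9 person-hours ; 48 still needed.
Take 20 from Source 23 at 28 ; need 28 more.
Source 12 at 34: take all 9 person-hours ; 19 still needed.
Source 26 (40): take the remaining 19 ; done.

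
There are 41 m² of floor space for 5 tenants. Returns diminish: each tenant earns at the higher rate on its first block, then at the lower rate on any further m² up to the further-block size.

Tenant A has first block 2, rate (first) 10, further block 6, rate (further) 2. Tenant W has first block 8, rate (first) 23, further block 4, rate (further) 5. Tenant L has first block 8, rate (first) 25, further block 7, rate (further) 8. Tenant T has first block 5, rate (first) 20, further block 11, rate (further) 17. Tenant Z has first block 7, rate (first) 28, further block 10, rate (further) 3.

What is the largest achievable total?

Rank every tier by rate: Tenant Z/tier1 28 > Tenant L/tier1 25 > Tenant W/tier1 23 > Tenant T/tier1 20 > Tenant T/tier2 17 > Tenant A/tier1 10 > Tenant L/tier2 8 > Tenant W/tier2 5 > Tenant Z/tier2 3 > Tenant A/tier2 2.
Tenant Z/tier1 (28): +7 ; 34 left.
Fill Tenant L tier1 block (8 at 25) ; 26 left.
Tenant W/tier1 (23): +8 ; 18 left.
Fill Tenant T tier1 block (5 at 20) ; 13 left.
Tenant T tier2 at 17: fill all 11 ; 2 left.
Fill Tenant A tier1 block (2 at 10) ; 0 left.
Total = 28×7 + 25×8 + 23×8 + 20×5 + 17×11 + 10×2 = 887.

887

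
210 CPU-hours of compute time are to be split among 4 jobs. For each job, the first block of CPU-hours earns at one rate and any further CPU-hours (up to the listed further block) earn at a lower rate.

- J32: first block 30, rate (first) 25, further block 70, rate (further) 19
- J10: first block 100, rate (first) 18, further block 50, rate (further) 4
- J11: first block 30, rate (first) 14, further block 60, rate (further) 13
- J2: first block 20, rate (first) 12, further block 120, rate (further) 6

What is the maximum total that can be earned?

4020

Treat each block as its own option and order by rate: J32/tier1 25 > J32/tier2 19 > J10/tier1 18 > J11/tier1 14 > J11/tier2 13 > J2/tier1 12 > J2/tier2 6 > J10/tier2 4.
J32 tier1 at 25: fill all 30 → 180 left.
J32 tier2 at 19: fill all 70 → 110 left.
J10/tier1 (18): +100 → 10 left.
10 remain; put them into J11 tier1 at 14.
Total = 25×30 + 19×70 + 18×100 + 14×10 = 4020.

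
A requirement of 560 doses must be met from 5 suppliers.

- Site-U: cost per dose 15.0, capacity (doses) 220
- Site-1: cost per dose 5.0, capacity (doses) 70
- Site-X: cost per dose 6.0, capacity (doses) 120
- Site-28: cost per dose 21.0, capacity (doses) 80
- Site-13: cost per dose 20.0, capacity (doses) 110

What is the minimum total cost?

7410

Use suppliers in increasing cost order.
Site-1 (5.0): use full 70 → 490 doses to go.
Site-X (6.0): use full 120 → 370 doses to go.
Site-U at 15.0: take all 220 doses → 150 still needed.
Take 110 from Site-13 at 20.0 → need 40 more.
Site-28 (21.0): take the remaining 40 → done.
Cost = 70×5.0 + 120×6.0 + 220×15.0 + 110×20.0 + 40×21.0 = 7410.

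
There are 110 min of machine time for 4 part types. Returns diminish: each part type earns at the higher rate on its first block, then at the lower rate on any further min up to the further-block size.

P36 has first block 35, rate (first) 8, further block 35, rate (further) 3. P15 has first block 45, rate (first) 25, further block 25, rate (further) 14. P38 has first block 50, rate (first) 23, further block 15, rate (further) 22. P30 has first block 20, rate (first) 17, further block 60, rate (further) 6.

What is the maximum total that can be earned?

2605

Treat each block as its own option and order by rate: P15/first 25 > P38/first 23 > P38/second 22 > P30/first 17 > P15/second 14 > P36/first 8 > P30/second 6 > P36/second 3.
P15 first at 25: fill all 45 → 65 left.
Fill P38 first block (50 at 23) → 15 left.
Fill P38 second block (15 at 22) → 0 left.
Total = 25×45 + 23×50 + 22×15 = 2605.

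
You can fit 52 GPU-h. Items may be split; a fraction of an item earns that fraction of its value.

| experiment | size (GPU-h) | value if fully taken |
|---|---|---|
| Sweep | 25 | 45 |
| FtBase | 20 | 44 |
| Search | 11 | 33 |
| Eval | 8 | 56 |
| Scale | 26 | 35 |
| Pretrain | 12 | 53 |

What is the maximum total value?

Sort by value density: Eval 56/8≈7, Pretrain 53/12≈4.42, Search 33/11≈3, FtBase 44/20≈2.2, Sweep 45/25≈1.8, Scale 35/26≈1.35.
Take all of Eval (8 GPU-h, value 56) — 44 GPU-h left.
Take all of Pretrain (12 GPU-h, value 53) — 32 GPU-h left.
All 11 GPU-h of Search fit (value 33) — 21 remain.
Take all of FtBase (20 GPU-h, value 44) — 1 GPU-h left.
1 GPU-h left: a 1/25 share of Sweep gives 45×1/25 = 1.8.
Total value = 187.8.

187.8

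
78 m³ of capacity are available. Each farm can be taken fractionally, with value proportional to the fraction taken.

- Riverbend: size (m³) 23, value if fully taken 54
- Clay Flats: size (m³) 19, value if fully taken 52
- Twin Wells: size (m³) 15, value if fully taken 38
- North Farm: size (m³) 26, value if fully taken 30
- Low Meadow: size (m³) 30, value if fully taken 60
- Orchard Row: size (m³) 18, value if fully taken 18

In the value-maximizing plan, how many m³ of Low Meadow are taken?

21

Rank by value-to-size ratio: Clay Flats 52/19≈2.74, Twin Wells 38/15≈2.53, Riverbend 54/23≈2.35, Low Meadow 60/30≈2, North Farm 30/26≈1.15, Orchard Row 18/18≈1.
Take all of Clay Flats (19 m³, value 52) → 59 m³ left.
Twin Wells: take in full, 15 m³ for value 38 → 44 left.
Riverbend: take in full, 23 m³ for value 54 → 21 left.
21 m³ left: a 21/30 share of Low Meadow gives 60×21/30 = 42.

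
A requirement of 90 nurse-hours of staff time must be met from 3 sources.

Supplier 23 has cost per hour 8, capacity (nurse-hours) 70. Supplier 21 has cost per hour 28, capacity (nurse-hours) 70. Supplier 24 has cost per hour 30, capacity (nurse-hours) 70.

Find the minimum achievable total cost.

Cheapest first:
Take 70 from Supplier 23 at 8 ; need 20 more.
Supplier 21 at 28: take 20 of its 70 ; requirement met.
Supplier 24: unused.
Cost = 70×8 + 20×28 = 1120.

1120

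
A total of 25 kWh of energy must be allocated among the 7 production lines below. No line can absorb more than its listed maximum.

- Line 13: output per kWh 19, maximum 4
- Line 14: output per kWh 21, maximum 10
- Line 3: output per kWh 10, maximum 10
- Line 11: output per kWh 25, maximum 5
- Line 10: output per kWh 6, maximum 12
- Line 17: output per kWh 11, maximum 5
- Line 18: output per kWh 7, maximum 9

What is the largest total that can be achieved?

476

Order the production lines by output per kWh: Line 11 25 > Line 14 21 > Line 13 19 > Line 17 11 > Line 3 10 > Line 18 7 > Line 10 6.
Give Line 11 5 to hit its cap of 5 ; 20 left.
Line 14 takes 10 to reach its cap of 10 ; 10 left.
Give Line 13 4 to hit its cap of 4 ; 6 left.
Line 17: +5 to 5 (cap) ; 1 left.
Line 3: +1 (room for 10) → 1. Pool exhausted.
Total = 19×4 + 21×10 + 10×1 + 25×5 + 11×5 = 476.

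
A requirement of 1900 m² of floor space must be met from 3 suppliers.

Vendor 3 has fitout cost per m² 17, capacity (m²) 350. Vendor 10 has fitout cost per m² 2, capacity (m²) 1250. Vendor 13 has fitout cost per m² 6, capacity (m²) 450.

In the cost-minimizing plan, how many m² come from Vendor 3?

Cheapest first:
Vendor 10 at 2: take all 1250 m² — 650 still needed.
Take 450 from Vendor 13 at 6 — need 200 more.
Vendor 3 (17): take the remaining 200 — done.

200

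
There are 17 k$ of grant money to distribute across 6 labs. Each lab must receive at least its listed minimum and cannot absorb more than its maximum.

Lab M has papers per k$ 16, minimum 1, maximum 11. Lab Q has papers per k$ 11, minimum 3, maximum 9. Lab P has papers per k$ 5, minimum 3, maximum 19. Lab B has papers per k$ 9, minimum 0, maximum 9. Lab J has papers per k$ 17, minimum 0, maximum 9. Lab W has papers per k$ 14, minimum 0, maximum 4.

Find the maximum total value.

233

Meeting every minimum uses 1+3+3+0+0+0 = 7 k$, leaving 10.
Order the labs by papers per k$: Lab J 17 > Lab M 16 > Lab W 14 > Lab Q 11 > Lab B 9 > Lab P 5.
Lab J takes 9 more to reach its cap of 9 → 1 left.
Only 1 left; Lab M takes them to reach 2.
Total = 16×2 + 11×3 + 5×3 + 17×9 = 233.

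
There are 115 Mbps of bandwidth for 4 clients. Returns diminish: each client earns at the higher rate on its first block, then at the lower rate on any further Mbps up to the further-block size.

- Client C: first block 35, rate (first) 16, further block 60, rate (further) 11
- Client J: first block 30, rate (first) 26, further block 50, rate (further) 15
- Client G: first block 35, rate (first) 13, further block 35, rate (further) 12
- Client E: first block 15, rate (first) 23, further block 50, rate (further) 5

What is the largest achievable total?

2210

Rank every tier by rate: Client J/T1 26 > Client E/T1 23 > Client C/T1 16 > Client J/T2 15 > Client G/T1 13 > Client G/T2 12 > Client C/T2 11 > Client E/T2 5.
Client J T1 at 26: fill all 30 → 85 left.
Client E T1 at 23: fill all 15 → 70 left.
Fill Client C T1 block (35 at 16) → 35 left.
Client J/T2: +35 of 50 at 15; pool empty.
Total = 26×30 + 23×15 + 16×35 + 15×35 = 2210.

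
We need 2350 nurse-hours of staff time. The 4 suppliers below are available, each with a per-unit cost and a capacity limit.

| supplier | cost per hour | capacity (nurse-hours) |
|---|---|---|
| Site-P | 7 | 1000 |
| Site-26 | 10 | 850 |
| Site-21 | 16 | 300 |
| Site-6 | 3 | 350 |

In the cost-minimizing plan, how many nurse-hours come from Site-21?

Fill from the cheapest supplier first.
Take 350 from Site-6 at 3 — need 2000 more.
Take 1000 from Site-P at 7 — need 1000 more.
Site-26 (10): use full 850 — 150 nurse-hours to go.
Site-21 (16): take the remaining 150 — done.

150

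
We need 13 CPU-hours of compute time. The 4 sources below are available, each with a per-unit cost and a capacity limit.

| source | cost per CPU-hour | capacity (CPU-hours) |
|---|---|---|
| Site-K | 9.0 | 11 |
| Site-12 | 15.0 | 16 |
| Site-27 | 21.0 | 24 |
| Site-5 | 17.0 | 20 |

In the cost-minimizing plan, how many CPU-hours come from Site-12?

2

Cheapest first:
Site-K at 9.0: take all 11 CPU-hours ; 2 still needed.
Site-12 at 15.0: take 2 of its 16 ; requirement met.
Site-5, Site-27: unused.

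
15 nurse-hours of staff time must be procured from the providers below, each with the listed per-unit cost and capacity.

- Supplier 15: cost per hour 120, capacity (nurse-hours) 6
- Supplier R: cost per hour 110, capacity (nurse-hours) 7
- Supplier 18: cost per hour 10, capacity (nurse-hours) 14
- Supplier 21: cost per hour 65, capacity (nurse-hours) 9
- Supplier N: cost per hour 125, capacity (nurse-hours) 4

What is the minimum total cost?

Use providers in increasing cost order.
Supplier 18 (10): use full 14 → 1 nurse-hours to go.
Take 1 from Supplier 21 at 65 to finish.
Supplier R, Supplier 15, Supplier N: unused.
Cost = 14×10 + 1×65 = 205.

205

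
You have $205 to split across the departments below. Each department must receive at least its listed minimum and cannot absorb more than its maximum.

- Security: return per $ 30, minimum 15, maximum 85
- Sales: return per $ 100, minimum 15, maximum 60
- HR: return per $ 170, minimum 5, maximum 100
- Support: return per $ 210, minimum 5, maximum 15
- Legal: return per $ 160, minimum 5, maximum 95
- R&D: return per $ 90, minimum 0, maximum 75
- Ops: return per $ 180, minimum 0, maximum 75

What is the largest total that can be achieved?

Meeting every minimum uses 15+15+5+5+5+0+0 = 45 $, leaving 160.
Order the departments by return per $: Support 210 > Ops 180 > HR 170 > Legal 160 > Sales 100 > R&D 90 > Security 30.
Support takes 10 more to reach its cap of 15 ; 150 left.
Give Ops 75 more to hit its cap of 75 ; 75 left.
HR: +75 (room for 95) → 80. Pool exhausted.
Total = 30×15 + 100×15 + 170×80 + 210×15 + 160×5 + 180×75 = 33000.

33000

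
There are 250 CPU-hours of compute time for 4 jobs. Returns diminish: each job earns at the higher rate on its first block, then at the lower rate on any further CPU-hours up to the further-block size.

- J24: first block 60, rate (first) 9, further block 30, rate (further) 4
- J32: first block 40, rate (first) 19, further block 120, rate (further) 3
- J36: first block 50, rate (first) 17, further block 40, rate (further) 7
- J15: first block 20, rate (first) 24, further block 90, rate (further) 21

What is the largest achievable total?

4430

Order all 8 blocks by rate: J15/first 24 > J15/second 21 > J32/first 19 > J36/first 17 > J24/first 9 > J36/second 7 > J24/second 4 > J32/second 3.
J15 first at 24: fill all 20 — 230 left.
J15/second (21): +90 — 140 left.
J32/first (19): +40 — 100 left.
J36/first (17): +50 — 50 left.
50 remain; put them into J24 first at 9.
Total = 24×20 + 21×90 + 19×40 + 17×50 + 9×50 = 4430.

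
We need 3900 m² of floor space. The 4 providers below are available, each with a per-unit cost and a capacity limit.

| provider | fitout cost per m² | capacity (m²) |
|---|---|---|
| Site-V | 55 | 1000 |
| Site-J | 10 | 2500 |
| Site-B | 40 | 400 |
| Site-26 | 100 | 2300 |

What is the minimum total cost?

Cheapest first:
Site-J (10): use full 2500 ; 1400 m² to go.
Take 400 from Site-B at 40 ; need 1000 more.
Site-V (55): use full 1000 ; 0 m² to go.
Site-26: unused.
Cost = 2500×10 + 400×40 + 1000×55 = 96000.

96000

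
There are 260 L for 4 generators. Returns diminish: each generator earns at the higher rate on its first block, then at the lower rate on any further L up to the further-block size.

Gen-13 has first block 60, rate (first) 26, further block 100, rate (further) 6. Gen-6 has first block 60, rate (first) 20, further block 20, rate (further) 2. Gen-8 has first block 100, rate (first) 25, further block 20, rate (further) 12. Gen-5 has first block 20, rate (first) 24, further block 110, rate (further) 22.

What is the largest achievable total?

6300

Order all 8 blocks by rate: Gen-13/tier1 26 > Gen-8/tier1 25 > Gen-5/tier1 24 > Gen-5/tier2 22 > Gen-6/tier1 20 > Gen-8/tier2 12 > Gen-13/tier2 6 > Gen-6/tier2 2.
Fill Gen-13 tier1 block (60 at 26) ; 200 left.
Gen-8/tier1 (25): +100 ; 100 left.
Gen-5 tier1 at 24: fill all 20 ; 80 left.
80 remain; put them into Gen-5 tier2 at 22.
Total = 26×60 + 25×100 + 24×20 + 22×80 = 6300.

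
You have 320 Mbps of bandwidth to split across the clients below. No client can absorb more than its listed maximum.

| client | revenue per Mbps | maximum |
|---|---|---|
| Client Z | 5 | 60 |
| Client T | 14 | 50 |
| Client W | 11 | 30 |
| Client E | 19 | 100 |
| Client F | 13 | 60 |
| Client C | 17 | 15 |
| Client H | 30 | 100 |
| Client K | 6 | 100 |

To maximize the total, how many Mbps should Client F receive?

Highest revenue per Mbps first: Client H 30 > Client E 19 > Client C 17 > Client T 14 > Client F 13 > Client W 11 > Client K 6 > Client Z 5.
Client H: +100 to 100 (cap) ; 220 left.
Give Client E 100 to hit its cap of 100 ; 120 left.
Client C: +15 to 15 (cap) ; 105 left.
Client T takes 50 to reach its cap of 50 ; 55 left.
Only 55 left; Client F takes them to reach 55.

55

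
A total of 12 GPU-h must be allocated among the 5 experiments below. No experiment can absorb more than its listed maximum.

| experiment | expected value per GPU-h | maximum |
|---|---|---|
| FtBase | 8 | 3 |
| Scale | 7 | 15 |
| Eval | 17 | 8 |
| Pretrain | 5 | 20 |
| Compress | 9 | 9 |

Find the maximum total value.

172

Order the experiments by expected value per GPU-h: Eval 17 > Compress 9 > FtBase 8 > Scale 7 > Pretrain 5.
Give Eval 8 to hit its cap of 8 → 4 left.
Only 4 left; Compress takes them to reach 4.
Total = 17×8 + 9×4 = 172.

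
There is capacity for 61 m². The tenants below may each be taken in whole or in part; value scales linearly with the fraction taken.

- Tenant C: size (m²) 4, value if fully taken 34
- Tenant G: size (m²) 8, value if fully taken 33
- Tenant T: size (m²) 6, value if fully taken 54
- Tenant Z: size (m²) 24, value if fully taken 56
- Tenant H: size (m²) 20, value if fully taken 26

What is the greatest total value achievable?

201.7

Rank by value-to-size ratio: Tenant T 54/6≈9, Tenant C 34/4≈8.5, Tenant G 33/8≈4.12, Tenant Z 56/24≈2.33, Tenant H 26/20≈1.3.
All 6 m² of Tenant T fit (value 54) ; 55 remain.
Tenant C: take in full, 4 m² for value 34 ; 51 left.
Take all of Tenant G (8 m², value 33) ; 43 m² left.
Take all of Tenant Z (24 m², value 56) ; 19 m² left.
Only 19 m² remain; take 19/20 of Tenant H for value 26×19/20 = 24.7.
Total value = 201.7.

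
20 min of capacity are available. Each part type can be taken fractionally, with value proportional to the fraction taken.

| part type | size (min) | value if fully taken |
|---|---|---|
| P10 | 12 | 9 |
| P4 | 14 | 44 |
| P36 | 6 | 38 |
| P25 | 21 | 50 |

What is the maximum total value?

Rank by value-to-size ratio: P36 38/6≈6.33, P4 44/14≈3.14, P25 50/21≈2.38, P10 9/12≈0.75.
All 6 min of P36 fit (value 38) — 14 remain.
P4: take in full, 14 min for value 44 — 0 left.
Total value = 82.

82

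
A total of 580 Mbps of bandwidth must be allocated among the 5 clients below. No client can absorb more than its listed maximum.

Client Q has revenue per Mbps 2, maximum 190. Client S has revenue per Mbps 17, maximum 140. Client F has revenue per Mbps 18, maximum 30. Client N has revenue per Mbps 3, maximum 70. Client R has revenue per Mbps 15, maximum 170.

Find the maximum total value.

Highest revenue per Mbps first: Client F 18 > Client S 17 > Client R 15 > Client N 3 > Client Q 2.
Client F: +30 to 30 (cap) ; 550 left.
Client S: +140 to 140 (cap) ; 410 left.
Client R: +170 to 170 (cap) ; 240 left.
Client N takes 70 to reach its cap of 70 ; 170 left.
Client Q: +170 (room for 190) → 170. Pool exhausted.
Total = 2×170 + 17×140 + 18×30 + 3×70 + 15×170 = 6020.

6020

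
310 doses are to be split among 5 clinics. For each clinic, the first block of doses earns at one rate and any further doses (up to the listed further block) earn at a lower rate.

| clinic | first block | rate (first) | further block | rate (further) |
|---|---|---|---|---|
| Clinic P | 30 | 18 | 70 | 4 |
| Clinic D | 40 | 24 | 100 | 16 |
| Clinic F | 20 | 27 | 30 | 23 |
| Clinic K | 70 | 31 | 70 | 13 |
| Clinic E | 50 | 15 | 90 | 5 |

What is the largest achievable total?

6800

Order all 10 blocks by rate: Clinic K/first 31 > Clinic F/first 27 > Clinic D/first 24 > Clinic F/second 23 > Clinic P/first 18 > Clinic D/second 16 > Clinic E/first 15 > Clinic K/second 13 > Clinic E/second 5 > Clinic P/second 4.
Fill Clinic K first block (70 at 31) ; 240 left.
Clinic F first at 27: fill all 20 ; 220 left.
Clinic D/first (24): +40 ; 180 left.
Clinic F/second (23): +30 ; 150 left.
Fill Clinic P first block (30 at 18) ; 120 left.
Clinic D/second (16): +100 ; 20 left.
Clinic E/first: +20 of 50 at 15; pool empty.
Total = 31×70 + 27×20 + 24×40 + 23×30 + 18×30 + 16×100 + 15×20 = 6800.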